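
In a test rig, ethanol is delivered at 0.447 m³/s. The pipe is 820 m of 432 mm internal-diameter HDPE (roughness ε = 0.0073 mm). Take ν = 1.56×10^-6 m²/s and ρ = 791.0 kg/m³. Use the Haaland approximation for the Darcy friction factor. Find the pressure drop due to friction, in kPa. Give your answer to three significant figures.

Δp ≈ 85.2 kPa

V = 4Q/(πD²) = 4·0.447/(π·0.432²) = 3.050 m/s
Re = VD/ν = 3.050·0.432/1.56×10^-6 = 8.45×10^5 → turbulent
ε/D = 0.0073/432 = 1.69×10^-5
Haaland: f = 0.01220
h_f = f(L/D)V²/(2g) = 0.01220·(820/0.432)·3.050²/(2·9.81) = 10.98 m
Δp = ρg·h_f = 791.0·9.81·10.98 = 85.20 kPa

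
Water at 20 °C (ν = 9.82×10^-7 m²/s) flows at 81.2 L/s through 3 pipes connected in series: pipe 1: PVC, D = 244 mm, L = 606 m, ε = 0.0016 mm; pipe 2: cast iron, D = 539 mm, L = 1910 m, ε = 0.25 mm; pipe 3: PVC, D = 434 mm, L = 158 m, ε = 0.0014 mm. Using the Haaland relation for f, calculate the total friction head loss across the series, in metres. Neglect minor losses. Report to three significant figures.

H ≈ 5.65 m

Pipe 1: V = 1.737 m/s, Re = 4.31×10^5, ε/D = 6.56×10^-6, f = 0.01348, h_1 = f(L/D)V²/2g = 5.146 m
Pipe 2: V = 0.3559 m/s, Re = 1.95×10^5, ε/D = 4.64×10^-4, f = 0.01848, h_2 = f(L/D)V²/2g = 0.4228 m
Pipe 3: V = 0.5489 m/s, Re = 2.43×10^5, ε/D = 3.23×10^-6, f = 0.01495, h_3 = f(L/D)V²/2g = 0.08360 m
Series → Q common, losses add: H = Σh = 5.652 m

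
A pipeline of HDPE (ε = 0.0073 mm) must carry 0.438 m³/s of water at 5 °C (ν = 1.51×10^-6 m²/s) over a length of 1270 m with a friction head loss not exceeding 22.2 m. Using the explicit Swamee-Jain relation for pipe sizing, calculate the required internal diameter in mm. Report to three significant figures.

Swamee-Jain (Type III): D = 0.66·[ε^1.25·(LQ²/(gh_f))^4.75 + ν·Q^9.4·(L/(gh_f))^5.2]^0.04
LQ²/(gh_f) = 1.119; L/(gh_f) = 5.832
Term 1 = ε^1.25·(…)^4.75 = 6.47×10^-7; Term 2 = ν·Q^9.4·(…)^5.2 = 6.18×10^-6
D = 0.66·(6.47×10^-7 + 6.18×10^-6)^0.04 = 0.4101 m = 410 mm
Check: V = 3.32 m/s, Re = 9.01×10^5, f = 0.01221, h_f = 21.2 m ≈ 22.2 m ✓

D ≈ 410 mm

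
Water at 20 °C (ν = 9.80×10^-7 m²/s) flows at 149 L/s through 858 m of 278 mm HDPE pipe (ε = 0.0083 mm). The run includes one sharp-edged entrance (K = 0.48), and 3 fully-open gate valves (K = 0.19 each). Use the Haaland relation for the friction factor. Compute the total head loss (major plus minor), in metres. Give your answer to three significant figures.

V = 4Q/(πD²) = 2.455 m/s; V²/2g = 0.3071 m
Re = 6.96×10^5, ε/D = 2.99×10^-5 → f = 0.01277 (Haaland)
Major: h_f = f(L/D)·V²/2g = 0.01277·3086·0.3071 = 12.10 m
Minor: ΣK = 1.05; h_m = ΣK·V²/2g = 0.3225 m
Total H_L = 12.10 + 0.3225 = 12.43 m

H_L ≈ 12.4 m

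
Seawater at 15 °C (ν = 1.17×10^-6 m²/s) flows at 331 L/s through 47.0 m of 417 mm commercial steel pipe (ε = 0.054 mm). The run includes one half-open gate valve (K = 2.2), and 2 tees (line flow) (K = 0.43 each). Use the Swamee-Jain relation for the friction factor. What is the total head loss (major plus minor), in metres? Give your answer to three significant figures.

V = 4Q/(πD²) = 2.424 m/s; V²/2g = 0.2994 m
Re = 8.64×10^5, ε/D = 1.29×10^-4 → f = 0.01408 (Swamee-Jain)
Major: h_f = f(L/D)·V²/2g = 0.01408·112.7·0.2994 = 0.4750 m
Minor: ΣK = 3.06; h_m = ΣK·V²/2g = 0.9161 m
Total H_L = 0.4750 + 0.9161 = 1.391 m

H_L ≈ 1.39 m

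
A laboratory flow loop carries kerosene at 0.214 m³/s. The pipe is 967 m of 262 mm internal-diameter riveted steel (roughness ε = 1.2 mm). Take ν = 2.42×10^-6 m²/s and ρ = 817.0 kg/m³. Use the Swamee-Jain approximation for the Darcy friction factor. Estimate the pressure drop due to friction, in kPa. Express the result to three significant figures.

Δp ≈ 711 kPa

V = 4Q/(πD²) = 4·0.214/(π·0.262²) = 3.969 m/s
Re = VD/ν = 3.969·0.262/2.42×10^-6 = 4.30×10^5 → turbulent
ε/D = 1.2/262 = 0.00458
Swamee-Jain: f = 0.02992
h_f = f(L/D)V²/(2g) = 0.02992·(967/0.262)·3.969²/(2·9.81) = 88.69 m
Δp = ρg·h_f = 817.0·9.81·88.69 = 710.8 kPa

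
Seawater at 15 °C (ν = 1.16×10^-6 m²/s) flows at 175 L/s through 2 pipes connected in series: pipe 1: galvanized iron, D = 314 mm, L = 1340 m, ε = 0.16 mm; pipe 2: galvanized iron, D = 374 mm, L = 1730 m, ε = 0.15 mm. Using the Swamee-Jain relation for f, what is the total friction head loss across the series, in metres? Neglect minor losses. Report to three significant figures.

H ≈ 29.9 m

Pipe 1: V = 2.260 m/s, Re = 6.12×10^5, ε/D = 5.10×10^-4, f = 0.01767, h_1 = f(L/D)V²/2g = 19.63 m
Pipe 2: V = 1.593 m/s, Re = 5.14×10^5, ε/D = 4.01×10^-4, f = 0.01710, h_2 = f(L/D)V²/2g = 10.23 m
Series → Q common, losses add: H = Σh = 29.86 m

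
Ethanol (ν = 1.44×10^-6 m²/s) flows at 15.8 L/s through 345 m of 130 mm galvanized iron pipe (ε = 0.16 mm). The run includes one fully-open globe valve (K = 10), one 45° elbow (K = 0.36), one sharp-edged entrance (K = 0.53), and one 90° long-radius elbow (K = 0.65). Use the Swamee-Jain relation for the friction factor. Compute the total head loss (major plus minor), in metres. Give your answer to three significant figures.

V = 4Q/(πD²) = 1.190 m/s; V²/2g = 0.07222 m
Re = 1.07×10^5, ε/D = 0.00123 → f = 0.02298 (Swamee-Jain)
Major: h_f = f(L/D)·V²/2g = 0.02298·2654·0.07222 = 4.404 m
Minor: ΣK = 11.5; h_m = ΣK·V²/2g = 0.8334 m
Total H_L = 4.404 + 0.8334 = 5.237 m

H_L ≈ 5.24 m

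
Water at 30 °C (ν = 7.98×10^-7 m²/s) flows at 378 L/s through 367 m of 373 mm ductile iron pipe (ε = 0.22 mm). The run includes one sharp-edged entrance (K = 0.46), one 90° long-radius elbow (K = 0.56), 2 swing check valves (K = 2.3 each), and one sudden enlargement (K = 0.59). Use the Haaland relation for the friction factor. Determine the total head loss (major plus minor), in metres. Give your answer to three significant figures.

H_L ≈ 14.4 m

V = 4Q/(πD²) = 3.459 m/s; V²/2g = 0.6099 m
Re = 1.62×10^6, ε/D = 5.90×10^-4 → f = 0.01762 (Haaland)
Major: h_f = f(L/D)·V²/2g = 0.01762·983.9·0.6099 = 10.57 m
Minor: ΣK = 6.21; h_m = ΣK·V²/2g = 3.788 m
Total H_L = 10.57 + 3.788 = 14.36 m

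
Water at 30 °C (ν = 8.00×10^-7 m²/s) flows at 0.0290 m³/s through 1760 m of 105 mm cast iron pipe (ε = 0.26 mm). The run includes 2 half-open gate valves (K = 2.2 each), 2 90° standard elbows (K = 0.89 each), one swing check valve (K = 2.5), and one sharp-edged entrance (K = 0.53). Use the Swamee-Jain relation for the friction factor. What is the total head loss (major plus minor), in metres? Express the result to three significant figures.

H_L ≈ 248 m

V = 4Q/(πD²) = 3.349 m/s; V²/2g = 0.5717 m
Re = 4.40×10^5, ε/D = 0.00248 → f = 0.02528 (Swamee-Jain)
Major: h_f = f(L/D)·V²/2g = 0.02528·16762·0.5717 = 242.3 m
Minor: ΣK = 9.21; h_m = ΣK·V²/2g = 5.265 m
Total H_L = 242.3 + 5.265 = 247.6 m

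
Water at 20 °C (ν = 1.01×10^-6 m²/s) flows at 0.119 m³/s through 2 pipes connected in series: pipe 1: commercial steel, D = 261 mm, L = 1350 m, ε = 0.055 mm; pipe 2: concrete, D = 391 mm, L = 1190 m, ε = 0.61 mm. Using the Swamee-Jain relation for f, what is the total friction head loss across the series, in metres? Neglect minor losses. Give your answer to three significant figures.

Pipe 1: V = 2.224 m/s, Re = 5.75×10^5, ε/D = 2.11×10^-4, f = 0.01544, h_1 = f(L/D)V²/2g = 20.13 m
Pipe 2: V = 0.9911 m/s, Re = 3.84×10^5, ε/D = 0.00156, f = 0.02265, h_2 = f(L/D)V²/2g = 3.450 m
Series → Q common, losses add: H = Σh = 23.58 m

H ≈ 23.6 m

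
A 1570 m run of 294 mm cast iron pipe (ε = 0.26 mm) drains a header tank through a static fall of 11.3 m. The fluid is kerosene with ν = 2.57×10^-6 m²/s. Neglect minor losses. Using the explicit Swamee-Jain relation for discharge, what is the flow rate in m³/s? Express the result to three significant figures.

Q ≈ 0.0957 m³/s

Swamee-Jain (Type II): Q = -0.965·√(gD⁵h_f/L)·ln[ε/(3.7D) + √(3.17ν²L/(gD³h_f))]
√(gD⁵h_f/L) = √(9.81·0.294⁵·11.3/1570) = 0.01245
ε/(3.7D) = 2.39×10^-4; √(3.17ν²L/(gD³h_f)) = 1.08×10^-4
Q = -0.965·0.01245·ln(3.470×10^-4) = 0.09573 m³/s
Check: V = 1.41 m/s, Re = 1.61×10^5, f = 0.02104, h_f = 11.4 m ≈ 11.3 m ✓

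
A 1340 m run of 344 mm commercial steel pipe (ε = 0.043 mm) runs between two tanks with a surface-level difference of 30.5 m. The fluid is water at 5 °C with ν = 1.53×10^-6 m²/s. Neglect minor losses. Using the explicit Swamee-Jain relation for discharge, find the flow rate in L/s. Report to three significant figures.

Q ≈ 306 L/s

Swamee-Jain (Type II): Q = -0.965·√(gD⁵h_f/L)·ln[ε/(3.7D) + √(3.17ν²L/(gD³h_f))]
√(gD⁵h_f/L) = √(9.81·0.344⁵·30.5/1340) = 0.03280
ε/(3.7D) = 3.38×10^-5; √(3.17ν²L/(gD³h_f)) = 2.86×10^-5
Q = -0.965·0.03280·ln(6.236×10^-5) = 0.3064 m³/s
Check: V = 3.30 m/s, Re = 7.41×10^5, f = 0.01420, h_f = 30.6 m ≈ 30.5 m ✓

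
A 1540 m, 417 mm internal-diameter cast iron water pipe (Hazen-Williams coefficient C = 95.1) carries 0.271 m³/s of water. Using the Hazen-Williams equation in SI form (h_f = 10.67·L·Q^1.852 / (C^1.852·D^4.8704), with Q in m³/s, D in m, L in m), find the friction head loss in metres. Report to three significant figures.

h_f = 10.67·1540·0.271^1.852 / (95.1^1.852·0.417^4.8704) = 22.49 m

h_f ≈ 22.5 m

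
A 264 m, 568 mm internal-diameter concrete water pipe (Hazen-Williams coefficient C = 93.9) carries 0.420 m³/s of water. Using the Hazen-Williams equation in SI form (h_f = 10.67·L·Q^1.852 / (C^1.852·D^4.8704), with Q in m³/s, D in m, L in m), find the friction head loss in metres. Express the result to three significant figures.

h_f ≈ 1.97 m

h_f = 10.67·264·0.420^1.852 / (93.9^1.852·0.568^4.8704) = 1.973 m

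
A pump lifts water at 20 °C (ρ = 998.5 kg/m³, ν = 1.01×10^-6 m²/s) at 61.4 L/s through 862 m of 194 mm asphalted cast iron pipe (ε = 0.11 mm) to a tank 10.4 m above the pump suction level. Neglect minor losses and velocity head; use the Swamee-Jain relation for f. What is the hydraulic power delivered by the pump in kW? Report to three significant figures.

V = 4Q/(πD²) = 2.077 m/s; Re = 3.99×10^5; ε/D = 5.67×10^-4; f = 0.01839
h_f = f(L/D)V²/2g = 17.97 m
Total head H = z + h_f = 10.4 + 17.97 = 28.37 m
P_hyd = ρgQH = 998.5·9.81·0.0614·28.37 = 17.06 kW

P_hyd ≈ 17.1 kW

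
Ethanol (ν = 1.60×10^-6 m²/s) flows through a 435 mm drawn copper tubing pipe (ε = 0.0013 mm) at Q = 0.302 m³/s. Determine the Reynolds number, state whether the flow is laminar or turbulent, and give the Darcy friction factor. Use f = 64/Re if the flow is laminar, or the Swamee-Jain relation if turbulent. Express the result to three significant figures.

Re ≈ 5.52×10^5; turbulent; f ≈ 0.0129

V = 4Q/(πD²) = 2.032 m/s
Re = VD/ν = 2.032·0.435/1.60×10^-6 = 5.52×10^5
Re > 4000 → turbulent; ε/D = 2.99×10^-6
Swamee-Jain: f = 0.01291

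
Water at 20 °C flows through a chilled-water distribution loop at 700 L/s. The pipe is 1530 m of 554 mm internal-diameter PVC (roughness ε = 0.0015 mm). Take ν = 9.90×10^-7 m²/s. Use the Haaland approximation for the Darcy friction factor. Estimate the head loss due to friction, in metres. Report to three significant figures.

h_f ≈ 12.8 m

V = 4Q/(πD²) = 4·0.700/(π·0.554²) = 2.904 m/s
Re = VD/ν = 2.904·0.554/9.90×10^-7 = 1.63×10^6 → turbulent
ε/D = 0.0015/554 = 2.71×10^-6
Haaland: f = 0.01076
h_f = f(L/D)V²/(2g) = 0.01076·(1530/0.554)·2.904²/(2·9.81) = 12.77 m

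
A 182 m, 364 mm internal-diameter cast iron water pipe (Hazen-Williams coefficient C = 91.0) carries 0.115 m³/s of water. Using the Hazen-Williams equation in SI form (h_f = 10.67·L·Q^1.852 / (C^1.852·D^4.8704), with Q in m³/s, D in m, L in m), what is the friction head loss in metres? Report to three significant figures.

h_f ≈ 1.14 m

h_f = 10.67·182·0.115^1.852 / (91.0^1.852·0.364^4.8704) = 1.143 m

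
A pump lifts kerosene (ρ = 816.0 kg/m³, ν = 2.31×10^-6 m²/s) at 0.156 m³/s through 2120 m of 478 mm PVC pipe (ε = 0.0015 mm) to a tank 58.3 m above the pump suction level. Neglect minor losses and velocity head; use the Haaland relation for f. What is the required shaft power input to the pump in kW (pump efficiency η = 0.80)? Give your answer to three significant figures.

P_shaft ≈ 95.2 kW

V = 4Q/(πD²) = 0.8693 m/s; Re = 1.80×10^5; ε/D = 3.14×10^-6; f = 0.01584
h_f = f(L/D)V²/2g = 2.706 m
Total head H = z + h_f = 58.3 + 2.706 = 61.01 m
P_hyd = ρgQH = 816.0·9.81·0.156·61.01 = 76.18 kW
P_shaft = P_hyd/η = 76.18/0.80 = 95.23 kW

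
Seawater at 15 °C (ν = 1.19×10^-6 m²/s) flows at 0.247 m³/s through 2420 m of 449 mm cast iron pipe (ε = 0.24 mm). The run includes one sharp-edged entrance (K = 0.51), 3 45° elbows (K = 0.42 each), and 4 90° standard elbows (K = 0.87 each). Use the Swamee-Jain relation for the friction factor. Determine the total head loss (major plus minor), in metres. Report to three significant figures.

V = 4Q/(πD²) = 1.560 m/s; V²/2g = 0.1240 m
Re = 5.89×10^5, ε/D = 5.35×10^-4 → f = 0.01786 (Swamee-Jain)
Major: h_f = f(L/D)·V²/2g = 0.01786·5390·0.1240 = 11.94 m
Minor: ΣK = 5.25; h_m = ΣK·V²/2g = 0.6512 m
Total H_L = 11.94 + 0.6512 = 12.59 m

H_L ≈ 12.6 m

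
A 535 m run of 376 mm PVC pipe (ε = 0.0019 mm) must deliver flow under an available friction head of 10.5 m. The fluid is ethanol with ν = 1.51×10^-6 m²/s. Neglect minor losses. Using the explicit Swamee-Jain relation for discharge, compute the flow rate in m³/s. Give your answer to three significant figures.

Q ≈ 0.385 m³/s

Swamee-Jain (Type II): Q = -0.965·√(gD⁵h_f/L)·ln[ε/(3.7D) + √(3.17ν²L/(gD³h_f))]
√(gD⁵h_f/L) = √(9.81·0.376⁵·10.5/535) = 0.03804
ε/(3.7D) = 1.37×10^-6; √(3.17ν²L/(gD³h_f)) = 2.66×10^-5
Q = -0.965·0.03804·ln(2.794×10^-5) = 0.3849 m³/s
Check: V = 3.47 m/s, Re = 8.63×10^5, f = 0.01202, h_f = 10.5 m ≈ 10.5 m ✓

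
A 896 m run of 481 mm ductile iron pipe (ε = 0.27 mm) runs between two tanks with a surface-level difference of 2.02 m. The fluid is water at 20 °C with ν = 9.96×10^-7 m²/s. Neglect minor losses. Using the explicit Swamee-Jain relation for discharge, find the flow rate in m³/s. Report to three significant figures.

Swamee-Jain (Type II): Q = -0.965·√(gD⁵h_f/L)·ln[ε/(3.7D) + √(3.17ν²L/(gD³h_f))]
√(gD⁵h_f/L) = √(9.81·0.481⁵·2.02/896) = 0.02386
ε/(3.7D) = 1.52×10^-4; √(3.17ν²L/(gD³h_f)) = 3.57×10^-5
Q = -0.965·0.02386·ln(1.875×10^-4) = 0.1976 m³/s
Check: V = 1.09 m/s, Re = 5.25×10^5, f = 0.01811, h_f = 2.03 m ≈ 2.02 m ✓

Q ≈ 0.198 m³/s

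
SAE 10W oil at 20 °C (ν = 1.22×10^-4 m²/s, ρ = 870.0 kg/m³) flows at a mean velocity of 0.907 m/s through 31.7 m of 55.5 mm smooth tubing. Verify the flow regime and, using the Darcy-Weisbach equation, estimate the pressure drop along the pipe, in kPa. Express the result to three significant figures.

Δp ≈ 31.7 kPa

Re = VD/ν = 0.907·0.05550/1.22×10^-4 = 413 → laminar (Re < 2300)
f = 64/Re = 0.1551
h_f = f(L/D)V²/(2g) = 0.1551·(31.7/0.05550)·0.907²/(2·9.81) = 3.715 m
Δp = ρg·h_f = 870.0·9.81·3.715 = 31.70 kPa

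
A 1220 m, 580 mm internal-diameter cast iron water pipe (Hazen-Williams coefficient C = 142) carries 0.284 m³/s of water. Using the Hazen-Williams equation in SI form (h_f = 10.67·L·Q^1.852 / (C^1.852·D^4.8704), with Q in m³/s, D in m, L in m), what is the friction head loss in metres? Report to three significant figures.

h_f = 10.67·1220·0.284^1.852 / (142^1.852·0.580^4.8704) = 1.855 m

h_f ≈ 1.85 m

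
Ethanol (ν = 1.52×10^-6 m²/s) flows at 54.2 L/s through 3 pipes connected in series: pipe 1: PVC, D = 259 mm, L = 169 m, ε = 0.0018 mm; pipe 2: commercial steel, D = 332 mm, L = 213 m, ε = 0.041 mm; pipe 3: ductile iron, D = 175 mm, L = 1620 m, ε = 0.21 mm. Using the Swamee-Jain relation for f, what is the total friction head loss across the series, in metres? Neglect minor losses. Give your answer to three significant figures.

H ≈ 52.7 m

Pipe 1: V = 1.029 m/s, Re = 1.75×10^5, ε/D = 6.95×10^-6, f = 0.01600, h_1 = f(L/D)V²/2g = 0.5631 m
Pipe 2: V = 0.6261 m/s, Re = 1.37×10^5, ε/D = 1.23×10^-4, f = 0.01760, h_2 = f(L/D)V²/2g = 0.2256 m
Pipe 3: V = 2.253 m/s, Re = 2.59×10^5, ε/D = 0.00120, f = 0.02167, h_3 = f(L/D)V²/2g = 51.92 m
Series → Q common, losses add: H = Σh = 52.71 m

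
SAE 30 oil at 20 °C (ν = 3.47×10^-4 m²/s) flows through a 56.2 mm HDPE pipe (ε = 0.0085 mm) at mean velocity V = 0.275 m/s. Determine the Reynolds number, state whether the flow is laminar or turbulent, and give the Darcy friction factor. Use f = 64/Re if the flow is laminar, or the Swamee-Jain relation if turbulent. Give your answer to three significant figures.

Re = VD/ν = 0.2750·0.0562/3.47×10^-4 = 44.5
Re < 2300 → laminar → f = 64/Re = 1.437

Re ≈ 44.5; laminar; f = 64/Re ≈ 1.44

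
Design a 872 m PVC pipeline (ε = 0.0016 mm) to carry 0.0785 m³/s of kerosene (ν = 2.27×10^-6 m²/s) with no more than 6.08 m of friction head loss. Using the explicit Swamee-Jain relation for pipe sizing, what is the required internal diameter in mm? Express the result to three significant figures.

Swamee-Jain (Type III): D = 0.66·[ε^1.25·(LQ²/(gh_f))^4.75 + ν·Q^9.4·(L/(gh_f))^5.2]^0.04
LQ²/(gh_f) = 0.09009; L/(gh_f) = 14.62
Term 1 = ε^1.25·(…)^4.75 = 6.16×10^-13; Term 2 = ν·Q^9.4·(…)^5.2 = 1.06×10^-10
D = 0.66·(6.16×10^-13 + 1.06×10^-10)^0.04 = 0.2634 m = 263 mm
Check: V = 1.44 m/s, Re = 1.67×10^5, f = 0.01614, h_f = 5.65 m ≈ 6.08 m ✓

D ≈ 263 mm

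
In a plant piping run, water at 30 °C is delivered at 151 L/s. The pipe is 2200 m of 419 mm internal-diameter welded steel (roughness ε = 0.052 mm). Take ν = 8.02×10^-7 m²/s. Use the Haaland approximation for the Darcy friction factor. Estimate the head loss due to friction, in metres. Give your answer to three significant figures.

h_f ≈ 4.60 m

V = 4Q/(πD²) = 4·0.151/(π·0.419²) = 1.095 m/s
Re = VD/ν = 1.095·0.419/8.02×10^-7 = 5.72×10^5 → turbulent
ε/D = 0.052/419 = 1.24×10^-4
Haaland: f = 0.01433
h_f = f(L/D)V²/(2g) = 0.01433·(2200/0.419)·1.095²/(2·9.81) = 4.599 m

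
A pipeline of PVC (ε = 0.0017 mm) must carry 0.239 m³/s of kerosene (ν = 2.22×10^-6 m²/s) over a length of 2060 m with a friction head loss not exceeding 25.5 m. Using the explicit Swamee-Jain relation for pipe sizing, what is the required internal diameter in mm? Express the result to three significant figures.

Swamee-Jain (Type III): D = 0.66·[ε^1.25·(LQ²/(gh_f))^4.75 + ν·Q^9.4·(L/(gh_f))^5.2]^0.04
LQ²/(gh_f) = 0.4704; L/(gh_f) = 8.235
Term 1 = ε^1.25·(…)^4.75 = 1.71×10^-9; Term 2 = ν·Q^9.4·(…)^5.2 = 1.84×10^-7
D = 0.66·(1.71×10^-9 + 1.84×10^-7)^0.04 = 0.3551 m = 355 mm
Check: V = 2.41 m/s, Re = 3.86×10^5, f = 0.01378, h_f = 23.8 m ≈ 25.5 m ✓

D ≈ 355 mm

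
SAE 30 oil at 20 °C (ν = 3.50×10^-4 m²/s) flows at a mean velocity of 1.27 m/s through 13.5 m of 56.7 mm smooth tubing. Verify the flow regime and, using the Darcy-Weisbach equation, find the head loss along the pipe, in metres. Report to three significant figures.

h_f ≈ 6.09 m

Re = VD/ν = 1.27·0.05670/3.50×10^-4 = 206 → laminar (Re < 2300)
f = 64/Re = 0.3111
h_f = f(L/D)V²/(2g) = 0.3111·(13.5/0.05670)·1.27²/(2·9.81) = 6.089 m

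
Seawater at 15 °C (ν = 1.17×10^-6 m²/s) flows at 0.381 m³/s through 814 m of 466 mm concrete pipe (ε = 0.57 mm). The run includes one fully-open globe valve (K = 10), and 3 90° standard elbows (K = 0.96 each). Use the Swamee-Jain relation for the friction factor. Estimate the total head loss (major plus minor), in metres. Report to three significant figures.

H_L ≈ 12.6 m

V = 4Q/(πD²) = 2.234 m/s; V²/2g = 0.2543 m
Re = 8.90×10^5, ε/D = 0.00122 → f = 0.02102 (Swamee-Jain)
Major: h_f = f(L/D)·V²/2g = 0.02102·1747·0.2543 = 9.340 m
Minor: ΣK = 12.9; h_m = ΣK·V²/2g = 3.276 m
Total H_L = 9.340 + 3.276 = 12.62 m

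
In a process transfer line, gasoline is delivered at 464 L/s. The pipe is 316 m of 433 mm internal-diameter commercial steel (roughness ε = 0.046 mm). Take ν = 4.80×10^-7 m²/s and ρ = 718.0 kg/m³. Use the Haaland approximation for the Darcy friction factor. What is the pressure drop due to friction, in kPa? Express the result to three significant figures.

Δp ≈ 32.9 kPa

V = 4Q/(πD²) = 4·0.464/(π·0.433²) = 3.151 m/s
Re = VD/ν = 3.151·0.433/4.80×10^-7 = 2.84×10^6 → turbulent
ε/D = 0.046/433 = 1.06×10^-4
Haaland: f = 0.01265
h_f = f(L/D)V²/(2g) = 0.01265·(316/0.433)·3.151²/(2·9.81) = 4.673 m
Δp = ρg·h_f = 718.0·9.81·4.673 = 32.92 kPa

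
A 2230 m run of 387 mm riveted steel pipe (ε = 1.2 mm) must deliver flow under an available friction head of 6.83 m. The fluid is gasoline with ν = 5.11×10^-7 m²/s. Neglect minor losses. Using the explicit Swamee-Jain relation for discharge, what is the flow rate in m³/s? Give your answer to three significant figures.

Swamee-Jain (Type II): Q = -0.965·√(gD⁵h_f/L)·ln[ε/(3.7D) + √(3.17ν²L/(gD³h_f))]
√(gD⁵h_f/L) = √(9.81·0.387⁵·6.83/2230) = 0.01615
ε/(3.7D) = 8.38×10^-4; √(3.17ν²L/(gD³h_f)) = 2.18×10^-5
Q = -0.965·0.01615·ln(8.598×10^-4) = 0.1100 m³/s
Check: V = 0.935 m/s, Re = 7.08×10^5, f = 0.02668, h_f = 6.85 m ≈ 6.83 m ✓

Q ≈ 0.110 m³/s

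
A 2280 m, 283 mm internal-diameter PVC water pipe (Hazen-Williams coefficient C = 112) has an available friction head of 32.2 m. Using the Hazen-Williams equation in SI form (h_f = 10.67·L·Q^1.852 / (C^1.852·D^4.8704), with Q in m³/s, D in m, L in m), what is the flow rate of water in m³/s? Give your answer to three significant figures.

Q ≈ 0.113 m³/s

Rearranging: Q = [h_f·C^1.852·D^4.8704 / (10.67·L)]^(1/1.852)
Q = [32.2·112^1.852·0.283^4.8704 / (10.67·2280)]^0.540 = 0.1131 m³/s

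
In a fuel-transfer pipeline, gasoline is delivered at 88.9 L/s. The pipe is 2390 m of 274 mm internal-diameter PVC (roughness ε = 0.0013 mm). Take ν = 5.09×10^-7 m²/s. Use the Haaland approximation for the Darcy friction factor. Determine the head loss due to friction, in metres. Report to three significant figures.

h_f ≈ 12.2 m

V = 4Q/(πD²) = 4·0.0889/(π·0.274²) = 1.508 m/s
Re = VD/ν = 1.508·0.274/5.09×10^-7 = 8.12×10^5 → turbulent
ε/D = 0.0013/274 = 4.74×10^-6
Haaland: f = 0.01207
h_f = f(L/D)V²/(2g) = 0.01207·(2390/0.274)·1.508²/(2·9.81) = 12.20 m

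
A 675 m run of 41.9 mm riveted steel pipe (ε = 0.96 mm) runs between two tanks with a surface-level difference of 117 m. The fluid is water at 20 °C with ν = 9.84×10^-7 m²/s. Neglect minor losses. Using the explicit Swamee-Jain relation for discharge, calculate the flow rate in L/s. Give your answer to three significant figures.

Swamee-Jain (Type II): Q = -0.965·√(gD⁵h_f/L)·ln[ε/(3.7D) + √(3.17ν²L/(gD³h_f))]
√(gD⁵h_f/L) = √(9.81·0.0419⁵·117/675) = 4.686×10^-4
ε/(3.7D) = 0.00619; √(3.17ν²L/(gD³h_f)) = 1.57×10^-4
Q = -0.965·4.686×10^-4·ln(0.006349) = 0.002288 m³/s
Check: V = 1.66 m/s, Re = 7.07×10^4, f = 0.05207, h_f = 118 m ≈ 117 m ✓

Q ≈ 2.29 L/s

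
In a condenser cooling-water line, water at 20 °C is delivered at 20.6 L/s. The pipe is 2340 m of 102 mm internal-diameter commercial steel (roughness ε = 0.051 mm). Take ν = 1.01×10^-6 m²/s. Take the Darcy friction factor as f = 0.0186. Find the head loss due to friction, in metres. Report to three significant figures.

h_f ≈ 138 m

V = 4Q/(πD²) = 4·0.0206/(π·0.102²) = 2.521 m/s
h_f = f(L/D)V²/(2g) = 0.01860·(2340/0.102)·2.521²/(2·9.81) = 138.2 m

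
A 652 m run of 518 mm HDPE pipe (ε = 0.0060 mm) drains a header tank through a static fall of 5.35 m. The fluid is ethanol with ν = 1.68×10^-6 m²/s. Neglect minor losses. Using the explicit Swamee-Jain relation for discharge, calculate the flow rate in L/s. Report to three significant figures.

Swamee-Jain (Type II): Q = -0.965·√(gD⁵h_f/L)·ln[ε/(3.7D) + √(3.17ν²L/(gD³h_f))]
√(gD⁵h_f/L) = √(9.81·0.518⁵·5.35/652) = 0.05479
ε/(3.7D) = 3.13×10^-6; √(3.17ν²L/(gD³h_f)) = 2.83×10^-5
Q = -0.965·0.05479·ln(3.141×10^-5) = 0.5482 m³/s
Check: V = 2.60 m/s, Re = 8.02×10^5, f = 0.01230, h_f = 5.34 m ≈ 5.35 m ✓

Q ≈ 548 L/s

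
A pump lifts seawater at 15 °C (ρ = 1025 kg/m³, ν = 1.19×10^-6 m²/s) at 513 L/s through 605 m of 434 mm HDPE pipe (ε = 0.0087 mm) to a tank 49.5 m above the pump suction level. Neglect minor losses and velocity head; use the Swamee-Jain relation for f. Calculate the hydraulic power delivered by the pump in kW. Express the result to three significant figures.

P_hyd ≈ 307 kW

V = 4Q/(πD²) = 3.468 m/s; Re = 1.26×10^6; ε/D = 2.00×10^-5; f = 0.01171
h_f = f(L/D)V²/2g = 10.00 m
Total head H = z + h_f = 49.5 + 10.00 = 59.50 m
P_hyd = ρgQH = 1025·9.81·0.513·59.50 = 306.9 kW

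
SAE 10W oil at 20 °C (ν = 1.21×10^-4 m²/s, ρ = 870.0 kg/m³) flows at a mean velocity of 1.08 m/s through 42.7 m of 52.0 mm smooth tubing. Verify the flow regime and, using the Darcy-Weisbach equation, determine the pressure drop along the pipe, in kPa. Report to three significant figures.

Re = VD/ν = 1.08·0.05200/1.21×10^-4 = 464 → laminar (Re < 2300)
f = 64/Re = 0.1379
h_f = f(L/D)V²/(2g) = 0.1379·(42.7/0.05200)·1.08²/(2·9.81) = 6.731 m
Δp = ρg·h_f = 870.0·9.81·6.731 = 57.45 kPa

Δp ≈ 57.5 kPa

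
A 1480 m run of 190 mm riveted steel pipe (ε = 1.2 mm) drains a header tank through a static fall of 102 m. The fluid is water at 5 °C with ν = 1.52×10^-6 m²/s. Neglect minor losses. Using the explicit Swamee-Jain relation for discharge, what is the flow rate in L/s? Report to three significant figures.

Q ≈ 79.3 L/s

Swamee-Jain (Type II): Q = -0.965·√(gD⁵h_f/L)·ln[ε/(3.7D) + √(3.17ν²L/(gD³h_f))]
√(gD⁵h_f/L) = √(9.81·0.190⁵·102/1480) = 0.01294
ε/(3.7D) = 0.00171; √(3.17ν²L/(gD³h_f)) = 3.97×10^-5
Q = -0.965·0.01294·ln(0.001747) = 0.07928 m³/s
Check: V = 2.80 m/s, Re = 3.50×10^5, f = 0.03298, h_f = 102 m ≈ 102 m ✓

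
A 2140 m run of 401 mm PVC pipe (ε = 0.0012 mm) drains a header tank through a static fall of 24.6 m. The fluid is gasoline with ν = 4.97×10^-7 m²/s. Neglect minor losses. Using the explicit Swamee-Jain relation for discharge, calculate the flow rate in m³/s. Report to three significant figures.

Swamee-Jain (Type II): Q = -0.965·√(gD⁵h_f/L)·ln[ε/(3.7D) + √(3.17ν²L/(gD³h_f))]
√(gD⁵h_f/L) = √(9.81·0.401⁵·24.6/2140) = 0.03419
ε/(3.7D) = 8.09×10^-7; √(3.17ν²L/(gD³h_f)) = 1.04×10^-5
Q = -0.965·0.03419·ln(1.119×10^-5) = 0.3762 m³/s
Check: V = 2.98 m/s, Re = 2.40×10^6, f = 0.01020, h_f = 24.6 m ≈ 24.6 m ✓

Q ≈ 0.376 m³/s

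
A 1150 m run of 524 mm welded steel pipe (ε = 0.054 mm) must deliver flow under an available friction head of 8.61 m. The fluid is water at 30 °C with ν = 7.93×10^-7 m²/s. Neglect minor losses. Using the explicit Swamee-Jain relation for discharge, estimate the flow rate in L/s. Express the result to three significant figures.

Q ≈ 524 L/s

Swamee-Jain (Type II): Q = -0.965·√(gD⁵h_f/L)·ln[ε/(3.7D) + √(3.17ν²L/(gD³h_f))]
√(gD⁵h_f/L) = √(9.81·0.524⁵·8.61/1150) = 0.05387
ε/(3.7D) = 2.79×10^-5; √(3.17ν²L/(gD³h_f)) = 1.37×10^-5
Q = -0.965·0.05387·ln(4.159×10^-5) = 0.5244 m³/s
Check: V = 2.43 m/s, Re = 1.61×10^6, f = 0.01310, h_f = 8.66 m ≈ 8.61 m ✓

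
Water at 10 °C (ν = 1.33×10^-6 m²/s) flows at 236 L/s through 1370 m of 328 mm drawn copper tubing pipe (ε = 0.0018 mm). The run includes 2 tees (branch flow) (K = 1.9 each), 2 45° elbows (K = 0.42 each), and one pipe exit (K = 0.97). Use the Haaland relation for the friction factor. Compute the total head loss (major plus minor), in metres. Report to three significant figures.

V = 4Q/(πD²) = 2.793 m/s; V²/2g = 0.3976 m
Re = 6.89×10^5, ε/D = 5.49×10^-6 → f = 0.01242 (Haaland)
Major: h_f = f(L/D)·V²/2g = 0.01242·4177·0.3976 = 20.63 m
Minor: ΣK = 5.61; h_m = ΣK·V²/2g = 2.231 m
Total H_L = 20.63 + 2.231 = 22.86 m

H_L ≈ 22.9 m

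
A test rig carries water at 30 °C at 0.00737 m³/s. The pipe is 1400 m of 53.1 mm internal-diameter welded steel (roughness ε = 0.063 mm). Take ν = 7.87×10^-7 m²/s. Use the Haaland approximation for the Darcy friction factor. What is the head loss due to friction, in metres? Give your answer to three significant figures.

V = 4Q/(πD²) = 4·0.00737/(π·0.0531²) = 3.328 m/s
Re = VD/ν = 3.328·0.0531/7.87×10^-7 = 2.25×10^5 → turbulent
ε/D = 0.063/53.1 = 0.00119
Haaland: f = 0.02151
h_f = f(L/D)V²/(2g) = 0.02151·(1400/0.0531)·3.328²/(2·9.81) = 320.2 m

h_f ≈ 320 m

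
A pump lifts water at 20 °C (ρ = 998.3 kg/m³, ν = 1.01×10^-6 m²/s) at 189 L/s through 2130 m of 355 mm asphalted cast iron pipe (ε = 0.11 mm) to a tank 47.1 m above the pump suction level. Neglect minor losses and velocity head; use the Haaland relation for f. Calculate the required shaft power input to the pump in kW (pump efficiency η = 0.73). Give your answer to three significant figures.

P_shaft ≈ 165 kW

V = 4Q/(πD²) = 1.909 m/s; Re = 6.71×10^5; ε/D = 3.10×10^-4; f = 0.01597
h_f = f(L/D)V²/2g = 17.80 m
Total head H = z + h_f = 47.1 + 17.80 = 64.90 m
P_hyd = ρgQH = 998.3·9.81·0.189·64.90 = 120.1 kW
P_shaft = P_hyd/η = 120.1/0.73 = 164.6 kW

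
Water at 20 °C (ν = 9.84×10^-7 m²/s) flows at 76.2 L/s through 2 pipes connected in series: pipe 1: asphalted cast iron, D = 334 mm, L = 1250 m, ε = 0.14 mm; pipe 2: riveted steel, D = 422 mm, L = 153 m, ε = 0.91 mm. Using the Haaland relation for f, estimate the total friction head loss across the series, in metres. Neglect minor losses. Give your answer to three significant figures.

H ≈ 2.68 m

Pipe 1: V = 0.8697 m/s, Re = 2.95×10^5, ε/D = 4.19×10^-4, f = 0.01761, h_1 = f(L/D)V²/2g = 2.541 m
Pipe 2: V = 0.5448 m/s, Re = 2.34×10^5, ε/D = 0.00216, f = 0.02459, h_2 = f(L/D)V²/2g = 0.1349 m
Series → Q common, losses add: H = Σh = 2.675 m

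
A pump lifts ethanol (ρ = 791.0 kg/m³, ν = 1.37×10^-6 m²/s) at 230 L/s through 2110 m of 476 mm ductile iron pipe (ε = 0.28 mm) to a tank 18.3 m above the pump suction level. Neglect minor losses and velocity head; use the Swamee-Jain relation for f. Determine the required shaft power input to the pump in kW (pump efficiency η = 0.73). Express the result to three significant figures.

V = 4Q/(πD²) = 1.292 m/s; Re = 4.49×10^5; ε/D = 5.88×10^-4; f = 0.01840
h_f = f(L/D)V²/2g = 6.944 m
Total head H = z + h_f = 18.3 + 6.944 = 25.24 m
P_hyd = ρgQH = 791.0·9.81·0.230·25.24 = 45.05 kW
P_shaft = P_hyd/η = 45.05/0.73 = 61.72 kW

P_shaft ≈ 61.7 kW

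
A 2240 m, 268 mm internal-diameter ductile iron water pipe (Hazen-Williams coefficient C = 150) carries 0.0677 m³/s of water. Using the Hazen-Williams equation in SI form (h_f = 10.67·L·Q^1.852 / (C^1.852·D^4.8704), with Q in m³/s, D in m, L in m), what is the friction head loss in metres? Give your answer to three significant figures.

h_f = 10.67·2240·0.0677^1.852 / (150^1.852·0.268^4.8704) = 9.284 m

h_f ≈ 9.28 m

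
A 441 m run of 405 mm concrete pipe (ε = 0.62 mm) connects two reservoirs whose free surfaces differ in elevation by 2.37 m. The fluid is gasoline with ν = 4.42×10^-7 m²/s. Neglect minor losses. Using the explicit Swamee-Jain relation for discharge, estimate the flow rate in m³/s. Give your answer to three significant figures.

Swamee-Jain (Type II): Q = -0.965·√(gD⁵h_f/L)·ln[ε/(3.7D) + √(3.17ν²L/(gD³h_f))]
√(gD⁵h_f/L) = √(9.81·0.405⁵·2.37/441) = 0.02397
ε/(3.7D) = 4.14×10^-4; √(3.17ν²L/(gD³h_f)) = 1.33×10^-5
Q = -0.965·0.02397·ln(4.270×10^-4) = 0.1794 m³/s
Check: V = 1.39 m/s, Re = 1.28×10^6, f = 0.02209, h_f = 2.38 m ≈ 2.37 m ✓

Q ≈ 0.179 m³/s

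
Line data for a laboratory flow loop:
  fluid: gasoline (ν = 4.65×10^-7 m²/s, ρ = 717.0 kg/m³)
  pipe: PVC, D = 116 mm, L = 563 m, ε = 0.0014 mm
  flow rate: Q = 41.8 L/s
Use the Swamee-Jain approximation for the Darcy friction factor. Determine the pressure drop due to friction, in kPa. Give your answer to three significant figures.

Δp ≈ 325 kPa

V = 4Q/(πD²) = 4·0.0418/(π·0.116²) = 3.955 m/s
Re = VD/ν = 3.955·0.116/4.65×10^-7 = 9.87×10^5 → turbulent
ε/D = 0.0014/116 = 1.21×10^-5
Swamee-Jain: f = 0.01193
h_f = f(L/D)V²/(2g) = 0.01193·(563/0.116)·3.955²/(2·9.81) = 46.15 m
Δp = ρg·h_f = 717.0·9.81·46.15 = 324.6 kPa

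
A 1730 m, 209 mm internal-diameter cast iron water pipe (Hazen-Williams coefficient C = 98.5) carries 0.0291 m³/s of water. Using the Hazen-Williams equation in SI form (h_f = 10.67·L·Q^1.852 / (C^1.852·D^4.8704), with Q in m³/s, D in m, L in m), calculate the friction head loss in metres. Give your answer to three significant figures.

h_f ≈ 11.0 m

h_f = 10.67·1730·0.0291^1.852 / (98.5^1.852·0.209^4.8704) = 10.98 m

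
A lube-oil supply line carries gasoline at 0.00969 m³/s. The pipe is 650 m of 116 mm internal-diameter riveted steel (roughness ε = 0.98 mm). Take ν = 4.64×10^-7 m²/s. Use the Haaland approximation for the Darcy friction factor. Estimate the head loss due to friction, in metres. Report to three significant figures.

V = 4Q/(πD²) = 4·0.00969/(π·0.116²) = 0.9169 m/s
Re = VD/ν = 0.9169·0.116/4.64×10^-7 = 2.29×10^5 → turbulent
ε/D = 0.98/116 = 0.00845
Haaland: f = 0.03617
h_f = f(L/D)V²/(2g) = 0.03617·(650/0.116)·0.9169²/(2·9.81) = 8.686 m

h_f ≈ 8.69 m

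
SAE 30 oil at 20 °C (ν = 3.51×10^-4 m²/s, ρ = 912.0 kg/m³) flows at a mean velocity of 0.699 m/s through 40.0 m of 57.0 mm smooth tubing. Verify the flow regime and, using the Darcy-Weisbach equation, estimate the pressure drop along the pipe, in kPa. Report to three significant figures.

Re = VD/ν = 0.699·0.05700/3.51×10^-4 = 114 → laminar (Re < 2300)
f = 64/Re = 0.5638
h_f = f(L/D)V²/(2g) = 0.5638·(40.0/0.05700)·0.699²/(2·9.81) = 9.853 m
Δp = ρg·h_f = 912.0·9.81·9.853 = 88.15 kPa

Δp ≈ 88.2 kPa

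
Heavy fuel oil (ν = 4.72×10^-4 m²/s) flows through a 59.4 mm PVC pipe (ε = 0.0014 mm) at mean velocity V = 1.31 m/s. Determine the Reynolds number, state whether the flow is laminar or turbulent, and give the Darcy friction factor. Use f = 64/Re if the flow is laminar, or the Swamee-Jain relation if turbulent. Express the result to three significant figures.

Re ≈ 165; laminar; f = 64/Re ≈ 0.388

Re = VD/ν = 1.310·0.0594/4.72×10^-4 = 165
Re < 2300 → laminar → f = 64/Re = 0.3882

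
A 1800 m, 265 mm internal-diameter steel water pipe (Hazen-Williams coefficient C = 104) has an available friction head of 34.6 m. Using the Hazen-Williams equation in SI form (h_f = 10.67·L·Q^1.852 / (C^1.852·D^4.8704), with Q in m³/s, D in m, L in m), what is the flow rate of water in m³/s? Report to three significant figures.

Rearranging: Q = [h_f·C^1.852·D^4.8704 / (10.67·L)]^(1/1.852)
Q = [34.6·104^1.852·0.265^4.8704 / (10.67·1800)]^0.540 = 0.1043 m³/s

Q ≈ 0.104 m³/s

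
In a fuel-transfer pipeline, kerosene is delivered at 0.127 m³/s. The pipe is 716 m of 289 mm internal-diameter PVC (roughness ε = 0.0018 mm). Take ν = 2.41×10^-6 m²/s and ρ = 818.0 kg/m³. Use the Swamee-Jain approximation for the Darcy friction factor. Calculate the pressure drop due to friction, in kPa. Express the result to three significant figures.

V = 4Q/(πD²) = 4·0.127/(π·0.289²) = 1.936 m/s
Re = VD/ν = 1.936·0.289/2.41×10^-6 = 2.32×10^5 → turbulent
ε/D = 0.0018/289 = 6.23×10^-6
Swamee-Jain: f = 0.01515
h_f = f(L/D)V²/(2g) = 0.01515·(716/0.289)·1.936²/(2·9.81) = 7.172 m
Δp = ρg·h_f = 818.0·9.81·7.172 = 57.55 kPa

Δp ≈ 57.6 kPa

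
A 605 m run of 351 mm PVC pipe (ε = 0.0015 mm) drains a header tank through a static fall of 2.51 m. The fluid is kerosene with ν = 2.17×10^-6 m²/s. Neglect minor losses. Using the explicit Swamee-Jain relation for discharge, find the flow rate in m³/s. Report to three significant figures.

Q ≈ 0.132 m³/s

Swamee-Jain (Type II): Q = -0.965·√(gD⁵h_f/L)·ln[ε/(3.7D) + √(3.17ν²L/(gD³h_f))]
√(gD⁵h_f/L) = √(9.81·0.351⁵·2.51/605) = 0.01473
ε/(3.7D) = 1.16×10^-6; √(3.17ν²L/(gD³h_f)) = 9.21×10^-5
Q = -0.965·0.01473·ln(9.325×10^-5) = 0.1319 m³/s
Check: V = 1.36 m/s, Re = 2.20×10^5, f = 0.01528, h_f = 2.49 m ≈ 2.51 m ✓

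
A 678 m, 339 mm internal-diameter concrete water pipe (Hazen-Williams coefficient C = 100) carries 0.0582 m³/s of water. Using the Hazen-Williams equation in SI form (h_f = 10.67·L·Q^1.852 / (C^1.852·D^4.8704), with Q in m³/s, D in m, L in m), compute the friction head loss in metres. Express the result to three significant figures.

h_f ≈ 1.43 m

h_f = 10.67·678·0.0582^1.852 / (100^1.852·0.339^4.8704) = 1.433 m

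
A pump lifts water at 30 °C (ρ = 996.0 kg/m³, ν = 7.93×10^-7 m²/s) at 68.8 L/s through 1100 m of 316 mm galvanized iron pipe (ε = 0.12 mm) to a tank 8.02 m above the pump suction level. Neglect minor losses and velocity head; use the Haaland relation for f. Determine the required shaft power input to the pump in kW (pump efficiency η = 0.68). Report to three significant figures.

V = 4Q/(πD²) = 0.8773 m/s; Re = 3.50×10^5; ε/D = 3.80×10^-4; f = 0.01714
h_f = f(L/D)V²/2g = 2.340 m
Total head H = z + h_f = 8.02 + 2.340 = 10.36 m
P_hyd = ρgQH = 996.0·9.81·0.0688·10.36 = 6.965 kW
P_shaft = P_hyd/η = 6.965/0.68 = 10.24 kW

P_shaft ≈ 10.2 kW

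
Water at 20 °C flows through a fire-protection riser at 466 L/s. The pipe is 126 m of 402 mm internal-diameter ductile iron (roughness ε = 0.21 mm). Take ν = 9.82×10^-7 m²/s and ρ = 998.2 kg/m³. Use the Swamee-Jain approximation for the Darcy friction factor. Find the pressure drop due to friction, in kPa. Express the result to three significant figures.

Δp ≈ 36.4 kPa

V = 4Q/(πD²) = 4·0.466/(π·0.402²) = 3.672 m/s
Re = VD/ν = 3.672·0.402/9.82×10^-7 = 1.50×10^6 → turbulent
ε/D = 0.21/402 = 5.22×10^-4
Swamee-Jain: f = 0.01728
h_f = f(L/D)V²/(2g) = 0.01728·(126/0.402)·3.672²/(2·9.81) = 3.720 m
Δp = ρg·h_f = 998.2·9.81·3.720 = 36.43 kPa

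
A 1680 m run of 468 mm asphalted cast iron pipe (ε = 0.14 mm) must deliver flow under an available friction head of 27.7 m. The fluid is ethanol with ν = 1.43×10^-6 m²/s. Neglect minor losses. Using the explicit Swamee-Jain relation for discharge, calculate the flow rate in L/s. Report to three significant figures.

Swamee-Jain (Type II): Q = -0.965·√(gD⁵h_f/L)·ln[ε/(3.7D) + √(3.17ν²L/(gD³h_f))]
√(gD⁵h_f/L) = √(9.81·0.468⁵·27.7/1680) = 0.06026
ε/(3.7D) = 8.09×10^-5; √(3.17ν²L/(gD³h_f)) = 1.98×10^-5
Q = -0.965·0.06026·ln(1.006×10^-4) = 0.5352 m³/s
Check: V = 3.11 m/s, Re = 1.02×10^6, f = 0.01574, h_f = 27.9 m ≈ 27.7 m ✓

Q ≈ 535 L/s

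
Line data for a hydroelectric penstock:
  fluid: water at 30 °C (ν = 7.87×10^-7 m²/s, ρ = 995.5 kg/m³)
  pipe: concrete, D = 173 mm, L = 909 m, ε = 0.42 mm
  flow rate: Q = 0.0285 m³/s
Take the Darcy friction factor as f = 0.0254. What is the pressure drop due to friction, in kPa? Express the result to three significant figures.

V = 4Q/(πD²) = 4·0.0285/(π·0.173²) = 1.212 m/s
h_f = f(L/D)V²/(2g) = 0.02540·(909/0.173)·1.212²/(2·9.81) = 9.999 m
Δp = ρg·h_f = 995.5·9.81·9.999 = 97.65 kPa

Δp ≈ 97.7 kPa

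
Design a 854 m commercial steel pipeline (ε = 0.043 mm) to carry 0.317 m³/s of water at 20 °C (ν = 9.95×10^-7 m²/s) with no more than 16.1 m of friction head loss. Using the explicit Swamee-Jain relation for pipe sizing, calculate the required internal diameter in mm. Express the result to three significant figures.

Swamee-Jain (Type III): D = 0.66·[ε^1.25·(LQ²/(gh_f))^4.75 + ν·Q^9.4·(L/(gh_f))^5.2]^0.04
LQ²/(gh_f) = 0.5434; L/(gh_f) = 5.407
Term 1 = ε^1.25·(…)^4.75 = 1.92×10^-7; Term 2 = ν·Q^9.4·(…)^5.2 = 1.32×10^-7
D = 0.66·(1.92×10^-7 + 1.32×10^-7)^0.04 = 0.3630 m = 363 mm
Check: V = 3.06 m/s, Re = 1.12×10^6, f = 0.01366, h_f = 15.4 m ≈ 16.1 m ✓

D ≈ 363 mm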